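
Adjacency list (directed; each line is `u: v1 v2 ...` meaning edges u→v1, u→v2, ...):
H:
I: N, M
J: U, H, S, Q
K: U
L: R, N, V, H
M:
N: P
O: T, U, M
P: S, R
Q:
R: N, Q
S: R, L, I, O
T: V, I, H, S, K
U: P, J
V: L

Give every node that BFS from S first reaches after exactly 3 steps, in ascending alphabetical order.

Level 0: S
Level 1: I, L, O, R
Level 2: H, M, N, Q, T, U, V
Level 3: J, K, P

J, K, P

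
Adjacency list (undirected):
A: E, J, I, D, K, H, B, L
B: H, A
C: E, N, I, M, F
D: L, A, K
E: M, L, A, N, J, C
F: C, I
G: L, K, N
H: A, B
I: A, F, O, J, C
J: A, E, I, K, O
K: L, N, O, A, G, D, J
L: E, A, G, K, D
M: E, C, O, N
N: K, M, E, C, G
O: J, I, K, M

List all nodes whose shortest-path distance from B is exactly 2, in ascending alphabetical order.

Level 0: B
Level 1: A, H
Level 2: D, E, I, J, K, L
Level 3: C, F, G, M, N, O

D, E, I, J, K, L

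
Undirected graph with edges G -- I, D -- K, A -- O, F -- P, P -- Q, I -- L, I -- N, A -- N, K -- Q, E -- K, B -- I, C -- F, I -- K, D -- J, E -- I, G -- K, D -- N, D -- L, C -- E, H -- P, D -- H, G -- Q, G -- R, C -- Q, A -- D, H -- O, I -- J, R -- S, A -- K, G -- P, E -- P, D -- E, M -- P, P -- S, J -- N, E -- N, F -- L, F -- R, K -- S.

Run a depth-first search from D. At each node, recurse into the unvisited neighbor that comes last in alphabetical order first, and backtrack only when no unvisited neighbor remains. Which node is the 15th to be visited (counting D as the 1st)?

A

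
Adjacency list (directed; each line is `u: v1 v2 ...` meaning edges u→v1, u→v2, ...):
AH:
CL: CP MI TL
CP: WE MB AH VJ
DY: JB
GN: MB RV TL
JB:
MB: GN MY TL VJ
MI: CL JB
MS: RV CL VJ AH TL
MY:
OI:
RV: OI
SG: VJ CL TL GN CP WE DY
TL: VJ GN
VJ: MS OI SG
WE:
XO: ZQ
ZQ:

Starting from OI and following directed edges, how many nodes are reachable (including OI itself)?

BFS from OI visits: OI
Reachable nodes: 1 of 18 total.

1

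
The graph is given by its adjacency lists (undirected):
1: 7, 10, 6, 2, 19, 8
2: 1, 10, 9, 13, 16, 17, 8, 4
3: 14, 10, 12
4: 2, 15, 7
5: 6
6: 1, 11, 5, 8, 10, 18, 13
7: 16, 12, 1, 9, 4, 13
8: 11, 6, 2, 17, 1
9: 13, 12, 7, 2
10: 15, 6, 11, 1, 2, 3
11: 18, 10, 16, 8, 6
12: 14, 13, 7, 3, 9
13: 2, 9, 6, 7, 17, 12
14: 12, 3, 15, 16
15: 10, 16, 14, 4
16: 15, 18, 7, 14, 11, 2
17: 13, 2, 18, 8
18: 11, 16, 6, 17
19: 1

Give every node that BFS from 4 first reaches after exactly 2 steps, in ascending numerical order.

1, 8, 9, 10, 12, 13, 14, 16, 17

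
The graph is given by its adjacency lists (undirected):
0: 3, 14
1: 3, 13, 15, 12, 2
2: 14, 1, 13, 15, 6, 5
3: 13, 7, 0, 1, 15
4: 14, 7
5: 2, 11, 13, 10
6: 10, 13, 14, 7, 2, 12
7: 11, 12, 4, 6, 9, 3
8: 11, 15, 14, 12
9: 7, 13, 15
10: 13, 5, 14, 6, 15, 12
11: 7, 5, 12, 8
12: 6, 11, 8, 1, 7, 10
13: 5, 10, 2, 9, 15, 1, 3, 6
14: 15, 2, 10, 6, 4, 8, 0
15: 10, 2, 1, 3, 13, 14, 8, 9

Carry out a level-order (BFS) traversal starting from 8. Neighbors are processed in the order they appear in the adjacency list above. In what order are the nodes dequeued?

8 → 11 → 15 → 14 → 12 → 7 → 5 → 10 → 2 → 1 → 3 → 13 → 9 → 6 → 4 → 0

Visit 8; enqueue 11, 15, 14, 12 → queue [11, 15, 14, 12]
Visit 11; enqueue 7, 5 → queue [15, 14, 12, 7, 5]
Visit 15; enqueue 10, 2, 1, 3, 13, 9 → queue [14, 12, 7, 5, 10, 2, 1, 3, 13, 9]
Visit 14; enqueue 6, 4, 0 → queue [12, 7, 5, 10, 2, 1, 3, 13, 9, 6, 4, 0]
Visit 12 → queue [7, 5, 10, 2, 1, 3, 13, 9, 6, 4, 0]
Visit 7 → queue [5, 10, 2, 1, 3, 13, 9, 6, 4, 0]
Visit 5 → queue [10, 2, 1, 3, 13, 9, 6, 4, 0]
Visit 10 → queue [2, 1, 3, 13, 9, 6, 4, 0]
Visit 2 → queue [1, 3, 13, 9, 6, 4, 0]
Visit 1 → queue [3, 13, 9, 6, 4, 0]
Visit 3 → queue [13, 9, 6, 4, 0]
Visit 13 → queue [9, 6, 4, 0]
Visit 9 → queue [6, 4, 0]
Visit 6 → queue [4, 0]
Visit 4 → queue [0]
Visit 0 → queue []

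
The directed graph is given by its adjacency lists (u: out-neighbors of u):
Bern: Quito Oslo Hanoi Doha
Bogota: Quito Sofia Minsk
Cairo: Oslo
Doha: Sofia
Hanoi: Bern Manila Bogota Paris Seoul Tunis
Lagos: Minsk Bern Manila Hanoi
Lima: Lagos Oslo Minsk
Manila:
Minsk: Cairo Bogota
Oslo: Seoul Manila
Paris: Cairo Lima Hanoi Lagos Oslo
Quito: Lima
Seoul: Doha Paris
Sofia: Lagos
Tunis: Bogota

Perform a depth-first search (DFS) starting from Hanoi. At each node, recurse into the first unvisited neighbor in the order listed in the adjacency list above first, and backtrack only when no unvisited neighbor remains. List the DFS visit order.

Hanoi, Bern, Quito, Lima, Lagos, Minsk, Cairo, Oslo, Seoul, Doha, Sofia, Paris, Manila, Bogota, Tunis

Visit Hanoi
Hanoi → Bern
Bern → Quito
Quito → Lima
Lima → Lagos
Lagos → Minsk
Minsk → Cairo
Cairo → Oslo
Oslo → Seoul
Seoul → Doha
Doha → Sofia
Seoul → Paris
Oslo → Manila
Minsk → Bogota
Hanoi → Tunis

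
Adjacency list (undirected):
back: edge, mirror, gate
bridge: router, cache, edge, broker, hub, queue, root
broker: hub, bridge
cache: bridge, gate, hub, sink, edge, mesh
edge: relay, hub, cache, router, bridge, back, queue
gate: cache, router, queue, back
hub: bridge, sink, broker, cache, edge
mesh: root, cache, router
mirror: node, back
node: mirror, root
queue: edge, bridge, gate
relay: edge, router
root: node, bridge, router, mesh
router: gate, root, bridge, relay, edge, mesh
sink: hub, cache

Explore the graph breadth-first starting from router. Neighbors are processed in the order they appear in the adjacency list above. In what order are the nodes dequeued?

Visit router; enqueue gate, root, bridge, relay, edge, mesh → queue [gate, root, bridge, relay, edge, mesh]
Visit gate; enqueue cache, queue, back → queue [root, bridge, relay, edge, mesh, cache, queue, back]
Visit root; enqueue node → queue [bridge, relay, edge, mesh, cache, queue, back, node]
Visit bridge; enqueue broker, hub → queue [relay, edge, mesh, cache, queue, back, node, broker, hub]
Visit relay → queue [edge, mesh, cache, queue, back, node, broker, hub]
Visit edge → queue [mesh, cache, queue, back, node, broker, hub]
Visit mesh → queue [cache, queue, back, node, broker, hub]
Visit cache; enqueue sink → queue [queue, back, node, broker, hub, sink]
Visit queue → queue [back, node, broker, hub, sink]
Visit back; enqueue mirror → queue [node, broker, hub, sink, mirror]
Visit node → queue [broker, hub, sink, mirror]
Visit broker → queue [hub, sink, mirror]
Visit hub → queue [sink, mirror]
Visit sink → queue [mirror]
Visit mirror → queue []

router, gate, root, bridge, relay, edge, mesh, cache, queue, back, node, broker, hub, sink, mirror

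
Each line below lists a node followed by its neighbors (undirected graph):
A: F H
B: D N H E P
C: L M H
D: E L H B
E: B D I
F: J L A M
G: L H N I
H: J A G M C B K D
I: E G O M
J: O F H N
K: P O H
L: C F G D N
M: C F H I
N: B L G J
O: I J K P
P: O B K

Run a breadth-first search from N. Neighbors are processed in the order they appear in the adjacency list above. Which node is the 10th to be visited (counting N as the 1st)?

Visit N; enqueue B, L, G, J → queue [B, L, G, J]
Visit B; enqueue D, H, E, P → queue [L, G, J, D, H, E, P]
Visit L; enqueue C, F → queue [G, J, D, H, E, P, C, F]
Visit G; enqueue I → queue [J, D, H, E, P, C, F, I]
Visit J; enqueue O → queue [D, H, E, P, C, F, I, O]
Visit D → queue [H, E, P, C, F, I, O]
Visit H; enqueue A, M, K → queue [E, P, C, F, I, O, A, M, K]
Visit E → queue [P, C, F, I, O, A, M, K]
Visit P → queue [C, F, I, O, A, M, K]
Visit C → queue [F, I, O, A, M, K]
Visit F → queue [I, O, A, M, K]
Visit I → queue [O, A, M, K]
Visit O → queue [A, M, K]
Visit A → queue [M, K]
Visit M → queue [K]
Visit K → queue []

Visit order: N, B, L, G, J, D, H, E, P, C, F, I, O, A, M, K

C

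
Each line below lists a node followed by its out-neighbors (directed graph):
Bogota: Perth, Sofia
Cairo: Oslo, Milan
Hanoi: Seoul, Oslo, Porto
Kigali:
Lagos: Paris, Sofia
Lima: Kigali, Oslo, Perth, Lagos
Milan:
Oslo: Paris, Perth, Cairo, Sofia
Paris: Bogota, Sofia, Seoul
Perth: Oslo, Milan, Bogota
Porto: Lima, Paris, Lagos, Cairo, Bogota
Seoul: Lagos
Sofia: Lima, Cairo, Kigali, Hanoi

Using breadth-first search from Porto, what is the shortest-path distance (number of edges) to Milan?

2

Level 0: Porto
Level 1: Bogota, Cairo, Lagos, Lima, Paris
Level 2: Kigali, Milan, Oslo, Perth, Seoul, Sofia
Level 3: Hanoi
Milan first appears at level 2.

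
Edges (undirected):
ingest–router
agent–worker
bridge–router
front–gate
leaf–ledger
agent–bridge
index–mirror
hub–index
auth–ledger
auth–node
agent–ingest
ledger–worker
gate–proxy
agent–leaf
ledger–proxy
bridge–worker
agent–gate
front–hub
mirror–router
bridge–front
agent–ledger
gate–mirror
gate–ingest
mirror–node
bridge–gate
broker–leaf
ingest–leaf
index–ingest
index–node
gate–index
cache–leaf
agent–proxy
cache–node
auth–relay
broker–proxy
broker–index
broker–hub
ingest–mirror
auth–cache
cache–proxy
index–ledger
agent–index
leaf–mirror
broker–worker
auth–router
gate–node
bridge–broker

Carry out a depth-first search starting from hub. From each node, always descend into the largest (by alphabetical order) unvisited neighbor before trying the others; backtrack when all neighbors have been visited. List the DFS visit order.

hub, index, node, mirror, router, ingest, leaf, ledger, worker, broker, proxy, gate, front, bridge, agent, cache, auth, relay

Visit hub
hub → index
index → node
node → mirror
mirror → router
router → ingest
ingest → leaf
leaf → ledger
ledger → worker
worker → broker
broker → proxy
proxy → gate
gate → front
front → bridge
bridge → agent
proxy → cache
cache → auth
auth → relay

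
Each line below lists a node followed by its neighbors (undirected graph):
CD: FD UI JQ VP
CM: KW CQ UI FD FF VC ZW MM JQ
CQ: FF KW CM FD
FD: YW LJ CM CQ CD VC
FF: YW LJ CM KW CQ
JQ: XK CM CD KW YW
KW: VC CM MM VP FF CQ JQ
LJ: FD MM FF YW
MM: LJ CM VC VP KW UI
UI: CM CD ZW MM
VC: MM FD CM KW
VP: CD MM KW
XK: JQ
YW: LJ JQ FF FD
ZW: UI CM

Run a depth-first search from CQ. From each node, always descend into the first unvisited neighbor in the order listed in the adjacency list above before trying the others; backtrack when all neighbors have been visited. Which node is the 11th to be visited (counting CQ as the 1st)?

CD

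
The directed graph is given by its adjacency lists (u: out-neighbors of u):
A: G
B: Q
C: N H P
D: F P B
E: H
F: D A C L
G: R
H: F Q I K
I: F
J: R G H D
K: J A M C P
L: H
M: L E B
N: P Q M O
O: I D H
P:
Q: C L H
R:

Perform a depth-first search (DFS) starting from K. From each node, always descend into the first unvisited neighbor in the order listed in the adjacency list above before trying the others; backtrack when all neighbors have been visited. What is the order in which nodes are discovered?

K, J, R, G, H, F, D, P, B, Q, C, N, M, L, E, O, I, A

Visit K
K → J
J → R
J → G
J → H
H → F
F → D
D → P
D → B
B → Q
Q → C
C → N
N → M
M → L
M → E
N → O
O → I
F → A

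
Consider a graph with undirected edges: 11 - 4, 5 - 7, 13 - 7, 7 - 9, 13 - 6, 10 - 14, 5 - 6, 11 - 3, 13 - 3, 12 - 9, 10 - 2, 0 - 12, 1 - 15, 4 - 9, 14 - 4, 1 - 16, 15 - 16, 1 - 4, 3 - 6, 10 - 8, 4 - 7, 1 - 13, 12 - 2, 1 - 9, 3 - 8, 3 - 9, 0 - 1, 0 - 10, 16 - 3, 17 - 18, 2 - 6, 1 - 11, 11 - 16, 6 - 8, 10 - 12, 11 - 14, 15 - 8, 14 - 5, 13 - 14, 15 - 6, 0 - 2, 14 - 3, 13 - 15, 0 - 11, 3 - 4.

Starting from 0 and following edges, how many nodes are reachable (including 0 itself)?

BFS from 0 visits: 0, 1, 2, 10, 11, 12, 4, 9, 13, 15, 16, 6, 8, 14, 3, 7, 5
Reachable nodes: 17 of 19 total.

17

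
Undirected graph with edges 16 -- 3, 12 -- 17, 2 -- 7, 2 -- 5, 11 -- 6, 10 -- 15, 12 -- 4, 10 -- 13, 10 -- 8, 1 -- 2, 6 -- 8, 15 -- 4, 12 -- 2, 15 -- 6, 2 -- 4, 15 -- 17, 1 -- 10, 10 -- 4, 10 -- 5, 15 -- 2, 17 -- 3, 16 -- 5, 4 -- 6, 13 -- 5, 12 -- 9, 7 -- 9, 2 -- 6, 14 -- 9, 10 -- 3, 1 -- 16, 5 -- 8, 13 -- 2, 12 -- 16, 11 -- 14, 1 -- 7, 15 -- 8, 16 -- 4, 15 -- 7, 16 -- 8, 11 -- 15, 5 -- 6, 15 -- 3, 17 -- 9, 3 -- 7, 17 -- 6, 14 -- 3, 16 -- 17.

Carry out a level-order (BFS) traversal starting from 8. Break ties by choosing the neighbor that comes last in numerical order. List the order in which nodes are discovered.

8 -> 16 -> 15 -> 10 -> 6 -> 5 -> 17 -> 12 -> 4 -> 3 -> 1 -> 11 -> 7 -> 2 -> 13 -> 9 -> 14

Visit 8; enqueue 16, 15, 10, 6, 5 → queue [16, 15, 10, 6, 5]
Visit 16; enqueue 17, 12, 4, 3, 1 → queue [15, 10, 6, 5, 17, 12, 4, 3, 1]
Visit 15; enqueue 11, 7, 2 → queue [10, 6, 5, 17, 12, 4, 3, 1, 11, 7, 2]
Visit 10; enqueue 13 → queue [6, 5, 17, 12, 4, 3, 1, 11, 7, 2, 13]
Visit 6 → queue [5, 17, 12, 4, 3, 1, 11, 7, 2, 13]
Visit 5 → queue [17, 12, 4, 3, 1, 11, 7, 2, 13]
Visit 17; enqueue 9 → queue [12, 4, 3, 1, 11, 7, 2, 13, 9]
Visit 12 → queue [4, 3, 1, 11, 7, 2, 13, 9]
Visit 4 → queue [3, 1, 11, 7, 2, 13, 9]
Visit 3; enqueue 14 → queue [1, 11, 7, 2, 13, 9, 14]
Visit 1 → queue [11, 7, 2, 13, 9, 14]
Visit 11 → queue [7, 2, 13, 9, 14]
Visit 7 → queue [2, 13, 9, 14]
Visit 2 → queue [13, 9, 14]
Visit 13 → queue [9, 14]
Visit 9 → queue [14]
Visit 14 → queue []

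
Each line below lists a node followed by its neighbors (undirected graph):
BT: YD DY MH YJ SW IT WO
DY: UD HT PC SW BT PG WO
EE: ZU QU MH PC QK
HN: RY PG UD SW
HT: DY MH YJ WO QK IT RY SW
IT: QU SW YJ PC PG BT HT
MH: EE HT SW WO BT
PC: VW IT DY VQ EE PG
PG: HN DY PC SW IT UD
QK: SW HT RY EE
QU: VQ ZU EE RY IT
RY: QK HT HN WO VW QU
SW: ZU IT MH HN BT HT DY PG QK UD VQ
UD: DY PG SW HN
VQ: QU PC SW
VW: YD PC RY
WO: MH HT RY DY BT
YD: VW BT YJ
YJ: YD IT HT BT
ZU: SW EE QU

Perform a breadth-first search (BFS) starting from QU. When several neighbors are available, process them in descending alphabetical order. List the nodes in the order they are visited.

QU, ZU, VQ, RY, IT, EE, SW, PC, WO, VW, QK, HT, HN, YJ, PG, BT, MH, UD, DY, YD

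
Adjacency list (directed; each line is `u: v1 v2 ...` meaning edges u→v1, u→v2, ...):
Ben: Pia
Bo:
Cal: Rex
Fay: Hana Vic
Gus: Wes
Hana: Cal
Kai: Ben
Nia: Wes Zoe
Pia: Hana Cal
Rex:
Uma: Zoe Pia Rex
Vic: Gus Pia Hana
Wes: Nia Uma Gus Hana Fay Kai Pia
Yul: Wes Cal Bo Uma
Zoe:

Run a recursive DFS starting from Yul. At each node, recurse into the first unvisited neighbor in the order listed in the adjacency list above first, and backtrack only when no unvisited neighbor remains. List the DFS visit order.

Yul -> Wes -> Nia -> Zoe -> Uma -> Pia -> Hana -> Cal -> Rex -> Gus -> Fay -> Vic -> Kai -> Ben -> Bo

Visit Yul
Yul → Wes
Wes → Nia
Nia → Zoe
Wes → Uma
Uma → Pia
Pia → Hana
Hana → Cal
Cal → Rex
Wes → Gus
Wes → Fay
Fay → Vic
Wes → Kai
Kai → Ben
Yul → Bo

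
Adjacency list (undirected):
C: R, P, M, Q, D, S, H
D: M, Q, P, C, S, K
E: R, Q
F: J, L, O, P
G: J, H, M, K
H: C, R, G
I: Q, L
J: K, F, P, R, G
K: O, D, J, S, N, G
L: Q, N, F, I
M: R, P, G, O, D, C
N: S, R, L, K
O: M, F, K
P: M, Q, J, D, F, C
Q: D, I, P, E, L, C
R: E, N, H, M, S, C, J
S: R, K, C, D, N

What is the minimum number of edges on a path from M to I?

3

Level 0: M
Level 1: C, D, G, O, P, R
Level 2: E, F, H, J, K, N, Q, S
Level 3: I, L
I first appears at level 3.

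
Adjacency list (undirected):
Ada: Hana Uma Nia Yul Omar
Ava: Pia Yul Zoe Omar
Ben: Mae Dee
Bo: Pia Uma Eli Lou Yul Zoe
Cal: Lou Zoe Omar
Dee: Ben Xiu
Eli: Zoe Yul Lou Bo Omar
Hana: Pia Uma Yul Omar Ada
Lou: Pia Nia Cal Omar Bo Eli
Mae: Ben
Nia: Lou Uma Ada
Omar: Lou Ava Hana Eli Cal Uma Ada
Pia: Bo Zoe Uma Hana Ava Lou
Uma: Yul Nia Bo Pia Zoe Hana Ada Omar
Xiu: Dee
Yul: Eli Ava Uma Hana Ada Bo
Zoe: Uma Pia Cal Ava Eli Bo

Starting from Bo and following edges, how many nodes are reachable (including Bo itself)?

13

BFS from Bo visits: Bo, Pia, Uma, Eli, Lou, Yul, Zoe, Hana, Ava, Nia, Ada, Omar, Cal
Reachable nodes: 13 of 17 total.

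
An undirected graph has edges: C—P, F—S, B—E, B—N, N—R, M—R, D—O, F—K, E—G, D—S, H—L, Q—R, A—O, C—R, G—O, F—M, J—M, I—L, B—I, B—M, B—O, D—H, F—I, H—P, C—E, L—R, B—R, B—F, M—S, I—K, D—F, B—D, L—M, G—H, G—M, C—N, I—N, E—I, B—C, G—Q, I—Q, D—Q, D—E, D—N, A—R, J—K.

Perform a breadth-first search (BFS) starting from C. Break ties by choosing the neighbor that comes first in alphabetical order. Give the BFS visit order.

C -> B -> E -> N -> P -> R -> D -> F -> I -> M -> O -> G -> H -> A -> L -> Q -> S -> K -> J

Visit C; enqueue B, E, N, P, R → queue [B, E, N, P, R]
Visit B; enqueue D, F, I, M, O → queue [E, N, P, R, D, F, I, M, O]
Visit E; enqueue G → queue [N, P, R, D, F, I, M, O, G]
Visit N → queue [P, R, D, F, I, M, O, G]
Visit P; enqueue H → queue [R, D, F, I, M, O, G, H]
Visit R; enqueue A, L, Q → queue [D, F, I, M, O, G, H, A, L, Q]
Visit D; enqueue S → queue [F, I, M, O, G, H, A, L, Q, S]
Visit F; enqueue K → queue [I, M, O, G, H, A, L, Q, S, K]
Visit I → queue [M, O, G, H, A, L, Q, S, K]
Visit M; enqueue J → queue [O, G, H, A, L, Q, S, K, J]
Visit O → queue [G, H, A, L, Q, S, K, J]
Visit G → queue [H, A, L, Q, S, K, J]
Visit H → queue [A, L, Q, S, K, J]
Visit A → queue [L, Q, S, K, J]
Visit L → queue [Q, S, K, J]
Visit Q → queue [S, K, J]
Visit S → queue [K, J]
Visit K → queue [J]
Visit J → queue []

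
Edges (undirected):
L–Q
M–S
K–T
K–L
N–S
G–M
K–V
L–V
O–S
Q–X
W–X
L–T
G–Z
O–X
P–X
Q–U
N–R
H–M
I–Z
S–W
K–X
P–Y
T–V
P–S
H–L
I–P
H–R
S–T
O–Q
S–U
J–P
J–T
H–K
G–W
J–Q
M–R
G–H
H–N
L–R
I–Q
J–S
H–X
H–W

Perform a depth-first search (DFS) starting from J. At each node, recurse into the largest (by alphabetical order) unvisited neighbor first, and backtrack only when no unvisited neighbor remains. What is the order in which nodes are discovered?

J, T, V, L, R, N, S, W, X, Q, U, O, I, Z, G, M, H, K, P, Y

Visit J
J → T
T → V
V → L
L → R
R → N
N → S
S → W
W → X
X → Q
Q → U
Q → O
Q → I
I → Z
Z → G
G → M
M → H
H → K
I → P
P → Y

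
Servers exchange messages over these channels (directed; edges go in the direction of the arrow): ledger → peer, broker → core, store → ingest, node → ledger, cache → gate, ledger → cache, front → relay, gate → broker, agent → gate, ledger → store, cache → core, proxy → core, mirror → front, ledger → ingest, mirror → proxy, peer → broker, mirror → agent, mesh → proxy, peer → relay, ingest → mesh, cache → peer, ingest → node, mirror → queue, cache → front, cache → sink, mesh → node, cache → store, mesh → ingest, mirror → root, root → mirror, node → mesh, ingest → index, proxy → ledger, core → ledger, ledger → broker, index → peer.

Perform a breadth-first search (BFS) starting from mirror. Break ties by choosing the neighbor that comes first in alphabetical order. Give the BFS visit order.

mirror, agent, front, proxy, queue, root, gate, relay, core, ledger, broker, cache, ingest, peer, store, sink, index, mesh, node

Visit mirror; enqueue agent, front, proxy, queue, root → queue [agent, front, proxy, queue, root]
Visit agent; enqueue gate → queue [front, proxy, queue, root, gate]
Visit front; enqueue relay → queue [proxy, queue, root, gate, relay]
Visit proxy; enqueue core, ledger → queue [queue, root, gate, relay, core, ledger]
Visit queue → queue [root, gate, relay, core, ledger]
Visit root → queue [gate, relay, core, ledger]
Visit gate; enqueue broker → queue [relay, core, ledger, broker]
Visit relay → queue [core, ledger, broker]
Visit core → queue [ledger, broker]
Visit ledger; enqueue cache, ingest, peer, store → queue [broker, cache, ingest, peer, store]
Visit broker → queue [cache, ingest, peer, store]
Visit cache; enqueue sink → queue [ingest, peer, store, sink]
Visit ingest; enqueue index, mesh, node → queue [peer, store, sink, index, mesh, node]
Visit peer → queue [store, sink, index, mesh, node]
Visit store → queue [sink, index, mesh, node]
Visit sink → queue [index, mesh, node]
Visit index → queue [mesh, node]
Visit mesh → queue [node]
Visit node → queue []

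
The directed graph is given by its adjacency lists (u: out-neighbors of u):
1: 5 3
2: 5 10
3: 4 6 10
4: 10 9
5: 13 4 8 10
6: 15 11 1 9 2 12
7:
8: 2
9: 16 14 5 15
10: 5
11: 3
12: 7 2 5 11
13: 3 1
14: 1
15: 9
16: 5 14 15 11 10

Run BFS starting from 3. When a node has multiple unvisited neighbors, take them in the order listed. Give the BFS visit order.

Visit 3; enqueue 4, 6, 10 → queue [4, 6, 10]
Visit 4; enqueue 9 → queue [6, 10, 9]
Visit 6; enqueue 15, 11, 1, 2, 12 → queue [10, 9, 15, 11, 1, 2, 12]
Visit 10; enqueue 5 → queue [9, 15, 11, 1, 2, 12, 5]
Visit 9; enqueue 16, 14 → queue [15, 11, 1, 2, 12, 5, 16, 14]
Visit 15 → queue [11, 1, 2, 12, 5, 16, 14]
Visit 11 → queue [1, 2, 12, 5, 16, 14]
Visit 1 → queue [2, 12, 5, 16, 14]
Visit 2 → queue [12, 5, 16, 14]
Visit 12; enqueue 7 → queue [5, 16, 14, 7]
Visit 5; enqueue 13, 8 → queue [16, 14, 7, 13, 8]
Visit 16 → queue [14, 7, 13, 8]
Visit 14 → queue [7, 13, 8]
Visit 7 → queue [13, 8]
Visit 13 → queue [8]
Visit 8 → queue []

3, 4, 6, 10, 9, 15, 11, 1, 2, 12, 5, 16, 14, 7, 13, 8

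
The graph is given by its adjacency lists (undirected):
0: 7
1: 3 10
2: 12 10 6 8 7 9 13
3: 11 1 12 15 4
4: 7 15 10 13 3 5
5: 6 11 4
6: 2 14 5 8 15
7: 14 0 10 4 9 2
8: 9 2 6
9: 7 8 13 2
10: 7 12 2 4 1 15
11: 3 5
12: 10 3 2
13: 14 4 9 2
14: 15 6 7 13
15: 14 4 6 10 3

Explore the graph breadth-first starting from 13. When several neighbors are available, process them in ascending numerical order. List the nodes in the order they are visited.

13, 2, 4, 9, 14, 6, 7, 8, 10, 12, 3, 5, 15, 0, 1, 11

Visit 13; enqueue 2, 4, 9, 14 → queue [2, 4, 9, 14]
Visit 2; enqueue 6, 7, 8, 10, 12 → queue [4, 9, 14, 6, 7, 8, 10, 12]
Visit 4; enqueue 3, 5, 15 → queue [9, 14, 6, 7, 8, 10, 12, 3, 5, 15]
Visit 9 → queue [14, 6, 7, 8, 10, 12, 3, 5, 15]
Visit 14 → queue [6, 7, 8, 10, 12, 3, 5, 15]
Visit 6 → queue [7, 8, 10, 12, 3, 5, 15]
Visit 7; enqueue 0 → queue [8, 10, 12, 3, 5, 15, 0]
Visit 8 → queue [10, 12, 3, 5, 15, 0]
Visit 10; enqueue 1 → queue [12, 3, 5, 15, 0, 1]
Visit 12 → queue [3, 5, 15, 0, 1]
Visit 3; enqueue 11 → queue [5, 15, 0, 1, 11]
Visit 5 → queue [15, 0, 1, 11]
Visit 15 → queue [0, 1, 11]
Visit 0 → queue [1, 11]
Visit 1 → queue [11]
Visit 11 → queue []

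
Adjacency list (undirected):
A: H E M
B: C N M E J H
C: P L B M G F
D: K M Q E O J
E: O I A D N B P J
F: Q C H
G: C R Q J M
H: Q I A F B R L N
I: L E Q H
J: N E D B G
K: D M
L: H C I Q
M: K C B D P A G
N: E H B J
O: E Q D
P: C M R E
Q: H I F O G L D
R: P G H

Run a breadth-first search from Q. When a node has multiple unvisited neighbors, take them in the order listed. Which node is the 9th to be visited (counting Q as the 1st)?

A

Visit Q; enqueue H, I, F, O, G, L, D → queue [H, I, F, O, G, L, D]
Visit H; enqueue A, B, R, N → queue [I, F, O, G, L, D, A, B, R, N]
Visit I; enqueue E → queue [F, O, G, L, D, A, B, R, N, E]
Visit F; enqueue C → queue [O, G, L, D, A, B, R, N, E, C]
Visit O → queue [G, L, D, A, B, R, N, E, C]
Visit G; enqueue J, M → queue [L, D, A, B, R, N, E, C, J, M]
Visit L → queue [D, A, B, R, N, E, C, J, M]
Visit D; enqueue K → queue [A, B, R, N, E, C, J, M, K]
Visit A → queue [B, R, N, E, C, J, M, K]
Visit B → queue [R, N, E, C, J, M, K]
Visit R; enqueue P → queue [N, E, C, J, M, K, P]
Visit N → queue [E, C, J, M, K, P]
Visit E → queue [C, J, M, K, P]
Visit C → queue [J, M, K, P]
Visit J → queue [M, K, P]
Visit M → queue [K, P]
Visit K → queue [P]
Visit P → queue []

Visit order: Q, H, I, F, O, G, L, D, A, B, R, N, E, C, J, M, K, P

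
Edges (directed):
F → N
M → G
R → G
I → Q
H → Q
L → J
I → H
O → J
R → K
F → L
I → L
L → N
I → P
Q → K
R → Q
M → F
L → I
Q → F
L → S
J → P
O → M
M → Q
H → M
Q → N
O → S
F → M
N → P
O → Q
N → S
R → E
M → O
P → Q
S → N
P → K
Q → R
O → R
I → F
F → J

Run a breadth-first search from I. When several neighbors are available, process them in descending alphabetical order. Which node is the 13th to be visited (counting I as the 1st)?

G

Visit I; enqueue Q, P, L, H, F → queue [Q, P, L, H, F]
Visit Q; enqueue R, N, K → queue [P, L, H, F, R, N, K]
Visit P → queue [L, H, F, R, N, K]
Visit L; enqueue S, J → queue [H, F, R, N, K, S, J]
Visit H; enqueue M → queue [F, R, N, K, S, J, M]
Visit F → queue [R, N, K, S, J, M]
Visit R; enqueue G, E → queue [N, K, S, J, M, G, E]
Visit N → queue [K, S, J, M, G, E]
Visit K → queue [S, J, M, G, E]
Visit S → queue [J, M, G, E]
Visit J → queue [M, G, E]
Visit M; enqueue O → queue [G, E, O]
Visit G → queue [E, O]
Visit E → queue [O]
Visit O → queue []

Visit order: I, Q, P, L, H, F, R, N, K, S, J, M, G, E, O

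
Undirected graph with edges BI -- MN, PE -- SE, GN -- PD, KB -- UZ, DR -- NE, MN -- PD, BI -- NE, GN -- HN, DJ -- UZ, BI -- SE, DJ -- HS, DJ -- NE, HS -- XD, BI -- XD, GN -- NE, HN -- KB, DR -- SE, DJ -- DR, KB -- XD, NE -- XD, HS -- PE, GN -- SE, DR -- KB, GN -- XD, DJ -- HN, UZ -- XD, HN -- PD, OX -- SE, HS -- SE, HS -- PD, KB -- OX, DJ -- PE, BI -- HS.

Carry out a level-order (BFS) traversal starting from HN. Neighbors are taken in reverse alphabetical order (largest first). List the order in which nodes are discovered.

HN, PD, KB, GN, DJ, MN, HS, XD, UZ, OX, DR, SE, NE, PE, BI

Visit HN; enqueue PD, KB, GN, DJ → queue [PD, KB, GN, DJ]
Visit PD; enqueue MN, HS → queue [KB, GN, DJ, MN, HS]
Visit KB; enqueue XD, UZ, OX, DR → queue [GN, DJ, MN, HS, XD, UZ, OX, DR]
Visit GN; enqueue SE, NE → queue [DJ, MN, HS, XD, UZ, OX, DR, SE, NE]
Visit DJ; enqueue PE → queue [MN, HS, XD, UZ, OX, DR, SE, NE, PE]
Visit MN; enqueue BI → queue [HS, XD, UZ, OX, DR, SE, NE, PE, BI]
Visit HS → queue [XD, UZ, OX, DR, SE, NE, PE, BI]
Visit XD → queue [UZ, OX, DR, SE, NE, PE, BI]
Visit UZ → queue [OX, DR, SE, NE, PE, BI]
Visit OX → queue [DR, SE, NE, PE, BI]
Visit DR → queue [SE, NE, PE, BI]
Visit SE → queue [NE, PE, BI]
Visit NE → queue [PE, BI]
Visit PE → queue [BI]
Visit BI → queue []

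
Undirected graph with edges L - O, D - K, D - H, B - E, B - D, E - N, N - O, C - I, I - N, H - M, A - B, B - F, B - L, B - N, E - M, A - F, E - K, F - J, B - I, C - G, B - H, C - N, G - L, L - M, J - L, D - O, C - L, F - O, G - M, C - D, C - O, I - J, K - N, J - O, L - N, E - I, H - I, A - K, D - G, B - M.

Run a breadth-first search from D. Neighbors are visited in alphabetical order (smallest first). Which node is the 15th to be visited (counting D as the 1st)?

J

Visit D; enqueue B, C, G, H, K, O → queue [B, C, G, H, K, O]
Visit B; enqueue A, E, F, I, L, M, N → queue [C, G, H, K, O, A, E, F, I, L, M, N]
Visit C → queue [G, H, K, O, A, E, F, I, L, M, N]
Visit G → queue [H, K, O, A, E, F, I, L, M, N]
Visit H → queue [K, O, A, E, F, I, L, M, N]
Visit K → queue [O, A, E, F, I, L, M, N]
Visit O; enqueue J → queue [A, E, F, I, L, M, N, J]
Visit A → queue [E, F, I, L, M, N, J]
Visit E → queue [F, I, L, M, N, J]
Visit F → queue [I, L, M, N, J]
Visit I → queue [L, M, N, J]
Visit L → queue [M, N, J]
Visit M → queue [N, J]
Visit N → queue [J]
Visit J → queue []

Visit order: D, B, C, G, H, K, O, A, E, F, I, L, M, N, J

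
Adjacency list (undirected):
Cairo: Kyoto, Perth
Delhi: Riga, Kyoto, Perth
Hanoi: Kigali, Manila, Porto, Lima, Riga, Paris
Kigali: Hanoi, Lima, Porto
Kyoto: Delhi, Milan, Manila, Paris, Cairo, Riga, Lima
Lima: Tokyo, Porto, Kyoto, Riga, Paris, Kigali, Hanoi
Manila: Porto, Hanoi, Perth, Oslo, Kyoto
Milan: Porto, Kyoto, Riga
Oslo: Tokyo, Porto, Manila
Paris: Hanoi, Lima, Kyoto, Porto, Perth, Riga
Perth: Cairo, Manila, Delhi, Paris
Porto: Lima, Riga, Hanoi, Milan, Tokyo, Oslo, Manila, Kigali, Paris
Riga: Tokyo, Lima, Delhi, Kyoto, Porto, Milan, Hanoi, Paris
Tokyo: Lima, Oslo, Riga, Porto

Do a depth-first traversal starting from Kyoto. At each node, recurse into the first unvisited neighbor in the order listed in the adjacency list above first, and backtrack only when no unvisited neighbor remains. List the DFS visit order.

Kyoto, Delhi, Riga, Tokyo, Lima, Porto, Hanoi, Kigali, Manila, Perth, Cairo, Paris, Oslo, Milan

Visit Kyoto
Kyoto → Delhi
Delhi → Riga
Riga → Tokyo
Tokyo → Lima
Lima → Porto
Porto → Hanoi
Hanoi → Kigali
Hanoi → Manila
Manila → Perth
Perth → Cairo
Perth → Paris
Manila → Oslo
Porto → Milan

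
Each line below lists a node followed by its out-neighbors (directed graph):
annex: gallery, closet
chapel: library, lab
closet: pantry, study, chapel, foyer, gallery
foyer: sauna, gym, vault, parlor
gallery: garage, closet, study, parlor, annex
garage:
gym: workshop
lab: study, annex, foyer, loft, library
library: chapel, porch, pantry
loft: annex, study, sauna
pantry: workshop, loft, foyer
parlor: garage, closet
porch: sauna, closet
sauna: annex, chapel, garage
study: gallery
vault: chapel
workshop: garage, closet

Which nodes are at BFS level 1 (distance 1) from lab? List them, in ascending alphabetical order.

annex, foyer, library, loft, study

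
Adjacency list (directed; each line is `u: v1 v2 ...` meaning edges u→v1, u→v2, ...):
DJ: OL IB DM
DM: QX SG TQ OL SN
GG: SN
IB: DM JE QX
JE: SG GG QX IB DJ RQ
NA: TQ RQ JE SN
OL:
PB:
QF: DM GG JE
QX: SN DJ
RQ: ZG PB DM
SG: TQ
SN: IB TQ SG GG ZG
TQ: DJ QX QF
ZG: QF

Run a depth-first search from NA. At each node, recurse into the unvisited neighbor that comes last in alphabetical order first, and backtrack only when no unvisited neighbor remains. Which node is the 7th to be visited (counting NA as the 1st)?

Visit NA
NA → TQ
TQ → QX
QX → SN
SN → ZG
ZG → QF
QF → JE
JE → SG
JE → RQ
RQ → PB
RQ → DM
DM → OL
JE → IB
JE → GG
JE → DJ

Visit order: NA, TQ, QX, SN, ZG, QF, JE, SG, RQ, PB, DM, OL, IB, GG, DJ

JE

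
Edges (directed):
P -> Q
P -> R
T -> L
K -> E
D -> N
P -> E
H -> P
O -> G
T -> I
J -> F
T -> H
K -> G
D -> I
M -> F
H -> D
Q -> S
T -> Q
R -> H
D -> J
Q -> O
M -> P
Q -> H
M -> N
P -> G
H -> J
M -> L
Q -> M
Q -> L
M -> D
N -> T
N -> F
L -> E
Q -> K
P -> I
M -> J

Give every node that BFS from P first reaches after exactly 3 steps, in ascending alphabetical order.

D, F, J, N

Level 0: P
Level 1: E, G, I, Q, R
Level 2: H, K, L, M, O, S
Level 3: D, F, J, N
Level 4: T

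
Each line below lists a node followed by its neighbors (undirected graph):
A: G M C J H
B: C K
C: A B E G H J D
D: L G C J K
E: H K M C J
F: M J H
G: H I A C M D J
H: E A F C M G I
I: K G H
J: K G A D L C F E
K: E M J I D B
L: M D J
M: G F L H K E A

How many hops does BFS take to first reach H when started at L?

2

Level 0: L
Level 1: D, J, M
Level 2: A, C, E, F, G, H, K
Level 3: B, I
H first appears at level 2.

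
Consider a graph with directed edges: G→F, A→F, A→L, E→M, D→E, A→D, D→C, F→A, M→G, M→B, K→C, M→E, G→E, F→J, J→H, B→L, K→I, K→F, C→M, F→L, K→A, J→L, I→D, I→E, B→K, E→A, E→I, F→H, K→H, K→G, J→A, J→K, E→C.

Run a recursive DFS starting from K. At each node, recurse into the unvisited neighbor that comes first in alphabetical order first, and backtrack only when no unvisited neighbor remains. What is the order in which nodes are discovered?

Visit K
K → A
A → D
D → C
C → M
M → B
B → L
M → E
E → I
M → G
G → F
F → H
F → J

K -> A -> D -> C -> M -> B -> L -> E -> I -> G -> F -> H -> J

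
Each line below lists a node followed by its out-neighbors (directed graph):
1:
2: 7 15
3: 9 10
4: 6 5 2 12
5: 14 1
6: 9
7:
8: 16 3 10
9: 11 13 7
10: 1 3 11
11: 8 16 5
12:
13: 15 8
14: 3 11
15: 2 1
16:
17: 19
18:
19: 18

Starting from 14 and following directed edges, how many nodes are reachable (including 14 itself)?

13

BFS from 14 visits: 14, 3, 11, 9, 10, 5, 8, 16, 7, 13, 1, 15, 2
Reachable nodes: 13 of 19 total.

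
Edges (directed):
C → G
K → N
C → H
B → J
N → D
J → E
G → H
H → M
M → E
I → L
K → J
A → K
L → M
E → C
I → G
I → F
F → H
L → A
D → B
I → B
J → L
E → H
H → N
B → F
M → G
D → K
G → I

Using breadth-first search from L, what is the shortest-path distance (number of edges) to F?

4

Level 0: L
Level 1: A, M
Level 2: E, G, K
Level 3: C, H, I, J, N
Level 4: B, D, F
F first appears at level 4.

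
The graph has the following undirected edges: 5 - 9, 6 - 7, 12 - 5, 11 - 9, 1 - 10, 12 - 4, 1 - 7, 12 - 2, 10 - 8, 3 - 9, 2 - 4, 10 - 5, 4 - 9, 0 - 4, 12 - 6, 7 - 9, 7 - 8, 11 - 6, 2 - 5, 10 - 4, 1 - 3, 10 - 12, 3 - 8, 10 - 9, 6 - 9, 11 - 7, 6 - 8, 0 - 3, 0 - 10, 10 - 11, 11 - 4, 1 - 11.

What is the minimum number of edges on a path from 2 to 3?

Level 0: 2
Level 1: 4, 5, 12
Level 2: 0, 6, 9, 10, 11
Level 3: 1, 3, 7, 8
3 first appears at level 3.

3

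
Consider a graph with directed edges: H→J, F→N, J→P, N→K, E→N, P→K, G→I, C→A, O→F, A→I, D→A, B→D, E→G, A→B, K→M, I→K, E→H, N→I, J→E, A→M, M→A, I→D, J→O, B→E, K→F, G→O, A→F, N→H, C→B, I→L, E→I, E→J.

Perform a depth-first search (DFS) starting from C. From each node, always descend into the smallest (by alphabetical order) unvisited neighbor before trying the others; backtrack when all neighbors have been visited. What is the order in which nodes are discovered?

Visit C
C → A
A → B
B → D
B → E
E → G
G → I
I → K
K → F
F → N
N → H
H → J
J → O
J → P
K → M
I → L

C -> A -> B -> D -> E -> G -> I -> K -> F -> N -> H -> J -> O -> P -> M -> L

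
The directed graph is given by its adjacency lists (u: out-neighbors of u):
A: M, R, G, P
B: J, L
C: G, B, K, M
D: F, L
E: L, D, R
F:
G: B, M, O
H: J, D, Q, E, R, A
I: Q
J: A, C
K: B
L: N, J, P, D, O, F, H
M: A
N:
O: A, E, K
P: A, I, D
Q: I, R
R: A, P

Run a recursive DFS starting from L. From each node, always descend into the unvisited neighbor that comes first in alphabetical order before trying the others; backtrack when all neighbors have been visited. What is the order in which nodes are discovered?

L, D, F, H, A, G, B, J, C, K, M, O, E, R, P, I, Q, N

Visit L
L → D
D → F
L → H
H → A
A → G
G → B
B → J
J → C
C → K
C → M
G → O
O → E
E → R
R → P
P → I
I → Q
L → N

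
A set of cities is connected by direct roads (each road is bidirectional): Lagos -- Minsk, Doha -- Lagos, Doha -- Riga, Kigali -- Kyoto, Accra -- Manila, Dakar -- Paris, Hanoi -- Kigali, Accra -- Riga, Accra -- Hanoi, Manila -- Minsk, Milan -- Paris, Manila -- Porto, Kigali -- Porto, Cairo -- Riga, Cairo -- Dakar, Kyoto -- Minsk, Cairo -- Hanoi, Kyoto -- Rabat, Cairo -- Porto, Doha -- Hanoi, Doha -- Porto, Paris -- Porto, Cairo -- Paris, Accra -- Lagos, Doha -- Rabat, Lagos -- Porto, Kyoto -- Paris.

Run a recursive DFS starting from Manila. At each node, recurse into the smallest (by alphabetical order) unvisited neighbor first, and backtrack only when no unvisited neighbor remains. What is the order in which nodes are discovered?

Manila, Accra, Hanoi, Cairo, Dakar, Paris, Kyoto, Kigali, Porto, Doha, Lagos, Minsk, Rabat, Riga, Milan

Visit Manila
Manila → Accra
Accra → Hanoi
Hanoi → Cairo
Cairo → Dakar
Dakar → Paris
Paris → Kyoto
Kyoto → Kigali
Kigali → Porto
Porto → Doha
Doha → Lagos
Lagos → Minsk
Doha → Rabat
Doha → Riga
Paris → Milan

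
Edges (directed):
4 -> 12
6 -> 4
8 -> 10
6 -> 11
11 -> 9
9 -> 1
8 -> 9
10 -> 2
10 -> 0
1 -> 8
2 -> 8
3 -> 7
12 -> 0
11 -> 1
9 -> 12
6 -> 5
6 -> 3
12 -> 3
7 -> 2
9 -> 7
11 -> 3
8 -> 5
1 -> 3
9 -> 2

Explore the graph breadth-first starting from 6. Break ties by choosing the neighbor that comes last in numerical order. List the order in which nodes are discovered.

6 11 5 4 3 9 1 12 7 2 8 0 10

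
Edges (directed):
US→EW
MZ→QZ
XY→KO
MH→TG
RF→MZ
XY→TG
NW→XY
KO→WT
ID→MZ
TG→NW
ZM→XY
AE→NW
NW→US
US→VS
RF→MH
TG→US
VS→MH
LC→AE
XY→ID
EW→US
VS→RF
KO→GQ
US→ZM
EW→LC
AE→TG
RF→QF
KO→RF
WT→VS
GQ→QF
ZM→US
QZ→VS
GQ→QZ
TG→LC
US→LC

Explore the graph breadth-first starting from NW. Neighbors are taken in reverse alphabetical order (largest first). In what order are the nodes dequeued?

Visit NW; enqueue XY, US → queue [XY, US]
Visit XY; enqueue TG, KO, ID → queue [US, TG, KO, ID]
Visit US; enqueue ZM, VS, LC, EW → queue [TG, KO, ID, ZM, VS, LC, EW]
Visit TG → queue [KO, ID, ZM, VS, LC, EW]
Visit KO; enqueue WT, RF, GQ → queue [ID, ZM, VS, LC, EW, WT, RF, GQ]
Visit ID; enqueue MZ → queue [ZM, VS, LC, EW, WT, RF, GQ, MZ]
Visit ZM → queue [VS, LC, EW, WT, RF, GQ, MZ]
Visit VS; enqueue MH → queue [LC, EW, WT, RF, GQ, MZ, MH]
Visit LC; enqueue AE → queue [EW, WT, RF, GQ, MZ, MH, AE]
Visit EW → queue [WT, RF, GQ, MZ, MH, AE]
Visit WT → queue [RF, GQ, MZ, MH, AE]
Visit RF; enqueue QF → queue [GQ, MZ, MH, AE, QF]
Visit GQ; enqueue QZ → queue [MZ, MH, AE, QF, QZ]
Visit MZ → queue [MH, AE, QF, QZ]
Visit MH → queue [AE, QF, QZ]
Visit AE → queue [QF, QZ]
Visit QF → queue [QZ]
Visit QZ → queue []

NW XY US TG KO ID ZM VS LC EW WT RF GQ MZ MH AE QF QZ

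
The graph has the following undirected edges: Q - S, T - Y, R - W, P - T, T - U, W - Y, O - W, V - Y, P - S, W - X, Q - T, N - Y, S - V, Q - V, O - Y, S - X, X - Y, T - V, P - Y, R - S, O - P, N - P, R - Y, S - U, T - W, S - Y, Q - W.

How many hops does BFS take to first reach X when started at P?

Level 0: P
Level 1: N, O, S, T, Y
Level 2: Q, R, U, V, W, X
X first appears at level 2.

2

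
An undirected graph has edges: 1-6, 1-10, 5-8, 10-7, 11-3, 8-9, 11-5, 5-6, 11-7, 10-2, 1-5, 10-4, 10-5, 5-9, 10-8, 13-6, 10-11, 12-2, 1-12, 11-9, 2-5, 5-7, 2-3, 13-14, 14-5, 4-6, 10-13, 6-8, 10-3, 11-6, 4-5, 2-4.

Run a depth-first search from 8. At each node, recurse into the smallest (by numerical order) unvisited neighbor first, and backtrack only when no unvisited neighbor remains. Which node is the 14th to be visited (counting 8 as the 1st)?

12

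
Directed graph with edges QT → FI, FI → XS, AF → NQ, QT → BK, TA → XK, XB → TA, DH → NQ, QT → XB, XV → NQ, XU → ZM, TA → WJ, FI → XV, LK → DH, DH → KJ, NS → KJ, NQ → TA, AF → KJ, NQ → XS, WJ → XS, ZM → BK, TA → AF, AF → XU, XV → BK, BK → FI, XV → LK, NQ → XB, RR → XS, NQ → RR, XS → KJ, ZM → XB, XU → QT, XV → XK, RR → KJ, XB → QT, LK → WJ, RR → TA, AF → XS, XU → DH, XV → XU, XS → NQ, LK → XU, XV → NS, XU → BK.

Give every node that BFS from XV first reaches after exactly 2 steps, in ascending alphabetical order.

Level 0: XV
Level 1: BK, LK, NQ, NS, XK, XU
Level 2: DH, FI, KJ, QT, RR, TA, WJ, XB, XS, ZM
Level 3: AF

DH, FI, KJ, QT, RR, TA, WJ, XB, XS, ZM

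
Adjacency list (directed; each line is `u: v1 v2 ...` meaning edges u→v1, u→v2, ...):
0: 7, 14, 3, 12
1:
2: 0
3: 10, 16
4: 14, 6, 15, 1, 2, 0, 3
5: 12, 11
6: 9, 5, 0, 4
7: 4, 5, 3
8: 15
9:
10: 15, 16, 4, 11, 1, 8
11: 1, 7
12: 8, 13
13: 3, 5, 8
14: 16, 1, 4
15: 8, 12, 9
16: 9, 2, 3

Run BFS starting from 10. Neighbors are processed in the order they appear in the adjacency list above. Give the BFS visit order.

10 15 16 4 11 1 8 12 9 2 3 14 6 0 7 13 5

Visit 10; enqueue 15, 16, 4, 11, 1, 8 → queue [15, 16, 4, 11, 1, 8]
Visit 15; enqueue 12, 9 → queue [16, 4, 11, 1, 8, 12, 9]
Visit 16; enqueue 2, 3 → queue [4, 11, 1, 8, 12, 9, 2, 3]
Visit 4; enqueue 14, 6, 0 → queue [11, 1, 8, 12, 9, 2, 3, 14, 6, 0]
Visit 11; enqueue 7 → queue [1, 8, 12, 9, 2, 3, 14, 6, 0, 7]
Visit 1 → queue [8, 12, 9, 2, 3, 14, 6, 0, 7]
Visit 8 → queue [12, 9, 2, 3, 14, 6, 0, 7]
Visit 12; enqueue 13 → queue [9, 2, 3, 14, 6, 0, 7, 13]
Visit 9 → queue [2, 3, 14, 6, 0, 7, 13]
Visit 2 → queue [3, 14, 6, 0, 7, 13]
Visit 3 → queue [14, 6, 0, 7, 13]
Visit 14 → queue [6, 0, 7, 13]
Visit 6; enqueue 5 → queue [0, 7, 13, 5]
Visit 0 → queue [7, 13, 5]
Visit 7 → queue [13, 5]
Visit 13 → queue [5]
Visit 5 → queue []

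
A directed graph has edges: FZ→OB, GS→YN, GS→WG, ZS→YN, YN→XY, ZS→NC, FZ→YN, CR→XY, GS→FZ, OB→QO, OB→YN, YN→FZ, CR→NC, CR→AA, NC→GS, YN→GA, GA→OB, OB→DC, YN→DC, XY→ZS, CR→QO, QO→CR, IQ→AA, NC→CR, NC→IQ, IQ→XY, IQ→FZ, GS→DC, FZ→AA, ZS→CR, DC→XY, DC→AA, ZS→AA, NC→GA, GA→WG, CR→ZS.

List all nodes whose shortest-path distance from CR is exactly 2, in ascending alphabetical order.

Level 0: CR
Level 1: AA, NC, QO, XY, ZS
Level 2: GA, GS, IQ, YN
Level 3: DC, FZ, OB, WG

GA, GS, IQ, YN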